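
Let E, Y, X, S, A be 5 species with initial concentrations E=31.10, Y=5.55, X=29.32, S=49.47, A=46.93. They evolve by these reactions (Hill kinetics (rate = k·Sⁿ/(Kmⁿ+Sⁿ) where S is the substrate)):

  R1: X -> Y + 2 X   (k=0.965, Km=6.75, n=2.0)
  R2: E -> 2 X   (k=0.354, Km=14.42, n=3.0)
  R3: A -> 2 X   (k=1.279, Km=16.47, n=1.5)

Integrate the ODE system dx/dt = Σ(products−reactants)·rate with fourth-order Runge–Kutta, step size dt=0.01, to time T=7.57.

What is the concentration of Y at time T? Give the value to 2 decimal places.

Y at T = 12.66

RK4 with dt=0.01: 757 steps to T=7.57. Trajectory (selected grid times):
t=0.00: E=31.10 Y=5.55 X=29.32 S=49.47 A=46.93
t=0.84: E=30.83 Y=6.32 X=32.41 S=49.47 A=46.04
t=1.68: E=30.56 Y=7.10 X=35.49 S=49.47 A=45.16
t=2.52: E=30.29 Y=7.89 X=38.57 S=49.47 A=44.28
t=3.36: E=30.02 Y=8.68 X=41.64 S=49.47 A=43.41
t=4.21: E=29.75 Y=9.48 X=44.74 S=49.47 A=42.53
t=5.05: E=29.49 Y=10.27 X=47.79 S=49.47 A=41.67
t=5.89: E=29.22 Y=11.07 X=50.84 S=49.47 A=40.81
t=6.73: E=28.96 Y=11.86 X=53.87 S=49.47 A=39.96
t=7.57: E=28.69 Y=12.66 X=56.89 S=49.47 A=39.11
Read off Y at T=7.57: 12.66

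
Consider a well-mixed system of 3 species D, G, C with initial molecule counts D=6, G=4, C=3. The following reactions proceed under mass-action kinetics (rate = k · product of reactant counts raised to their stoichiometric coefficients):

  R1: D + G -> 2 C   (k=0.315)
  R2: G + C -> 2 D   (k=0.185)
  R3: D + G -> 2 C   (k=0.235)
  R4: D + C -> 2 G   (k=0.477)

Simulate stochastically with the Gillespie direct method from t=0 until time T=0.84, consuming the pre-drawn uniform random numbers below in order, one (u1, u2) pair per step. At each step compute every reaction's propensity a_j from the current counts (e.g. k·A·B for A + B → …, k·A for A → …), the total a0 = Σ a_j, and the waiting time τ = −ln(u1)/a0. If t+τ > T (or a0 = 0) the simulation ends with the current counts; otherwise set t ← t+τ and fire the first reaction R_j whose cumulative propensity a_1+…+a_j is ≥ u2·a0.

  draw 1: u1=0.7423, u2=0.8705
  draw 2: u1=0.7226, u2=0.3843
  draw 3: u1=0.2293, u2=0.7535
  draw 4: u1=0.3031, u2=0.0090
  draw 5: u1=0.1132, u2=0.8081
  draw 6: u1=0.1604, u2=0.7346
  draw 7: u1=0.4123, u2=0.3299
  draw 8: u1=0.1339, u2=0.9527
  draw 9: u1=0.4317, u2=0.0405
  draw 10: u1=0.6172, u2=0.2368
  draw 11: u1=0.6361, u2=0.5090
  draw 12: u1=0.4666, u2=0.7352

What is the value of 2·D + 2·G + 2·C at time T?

Check how each reaction changes W = 2·D + 2·G + 2·C (weight of products minus weight of reactants):
R1: D + G -> 2 C: (2·2) − (2·1 + 2·1) = 4 − 4 = 0
R2: G + C -> 2 D: (2·2) − (2·1 + 2·1) = 4 − 4 = 0
R3: D + G -> 2 C: (2·2) − (2·1 + 2·1) = 4 − 4 = 0
R4: D + C -> 2 G: (2·2) − (2·1 + 2·1) = 4 − 4 = 0
Every reaction leaves W unchanged, so W is conserved and no simulation is needed: W(T) = W(0) = 2·6 + 2·4 + 2·3 = 26

Value at T = 26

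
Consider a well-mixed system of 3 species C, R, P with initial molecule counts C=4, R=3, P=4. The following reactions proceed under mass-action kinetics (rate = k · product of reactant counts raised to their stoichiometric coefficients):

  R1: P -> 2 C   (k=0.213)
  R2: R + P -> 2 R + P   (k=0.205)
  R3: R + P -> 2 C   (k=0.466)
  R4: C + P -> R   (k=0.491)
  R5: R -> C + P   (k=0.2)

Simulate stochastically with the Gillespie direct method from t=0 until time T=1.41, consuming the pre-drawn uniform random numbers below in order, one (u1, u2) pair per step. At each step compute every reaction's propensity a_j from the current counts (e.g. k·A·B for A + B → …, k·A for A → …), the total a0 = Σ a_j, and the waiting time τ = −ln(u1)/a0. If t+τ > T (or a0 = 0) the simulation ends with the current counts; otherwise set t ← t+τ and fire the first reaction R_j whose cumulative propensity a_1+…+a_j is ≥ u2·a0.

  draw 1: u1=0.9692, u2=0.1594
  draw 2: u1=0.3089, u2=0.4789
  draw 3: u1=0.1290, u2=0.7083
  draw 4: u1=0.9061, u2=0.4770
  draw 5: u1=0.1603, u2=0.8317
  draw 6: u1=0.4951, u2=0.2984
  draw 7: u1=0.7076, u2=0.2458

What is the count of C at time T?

t=0.000: C=4 R=3 P=4
Draw 1: a1=0.852, a2=2.460, a3=5.592, a4=7.856, a5=0.600, a0=17.360; τ=−ln(0.9692)/17.360=0.002 → t=0.002; u2·a0=0.1594·17.360=2.767; a1=0.852 < 2.767 ≤ a1+a2=3.312 → R2 fires; C=4 R=4 P=4
Draw 2: a1=0.852, a2=3.280, a3=7.456, a4=7.856, a5=0.800, a0=20.244; τ=−ln(0.3089)/20.244=0.058 → t=0.060; u2·a0=0.4789·20.244=9.695; a1+a2=4.132 < 9.695 ≤ a1+…+a3=11.588 → R3 fires; C=6 R=3 P=3
Draw 3: a1=0.639, a2=1.845, a3=4.194, a4=8.838, a5=0.600, a0=16.116; τ=−ln(0.1290)/16.116=0.127 → t=0.187; u2·a0=0.7083·16.116=11.415; a1+…+a3=6.678 < 11.415 ≤ a1+…+a4=15.516 → R4 fires; C=5 R=4 P=2
Draw 4: a1=0.426, a2=1.640, a3=3.728, a4=4.910, a5=0.800, a0=11.504; τ=−ln(0.9061)/11.504=0.009 → t=0.195; u2·a0=0.4770·11.504=5.487; a1+a2=2.066 < 5.487 ≤ a1+…+a3=5.794 → R3 fires; C=7 R=3 P=1
Draw 5: a1=0.213, a2=0.615, a3=1.398, a4=3.437, a5=0.600, a0=6.263; τ=−ln(0.1603)/6.263=0.292 → t=0.488; u2·a0=0.8317·6.263=5.209; a1+…+a3=2.226 < 5.209 ≤ a1+…+a4=5.663 → R4 fires; C=6 R=4 P=0
Draw 6: a1=0.000, a2=0.000, a3=0.000, a4=0.000, a5=0.800, a0=0.800; τ=−ln(0.4951)/0.800=0.879 → t=1.367; u2·a0=0.2984·0.800=0.239; a1+…+a4=0.000 < 0.239 ≤ a1+…+a5=0.800 → R5 fires; C=7 R=3 P=1
Draw 7: a1=0.213, a2=0.615, a3=1.398, a4=3.437, a5=0.600, a0=6.263; τ=−ln(0.7076)/6.263=0.055 → t=1.422 > T=1.41: stop.
Read off C at T=1.41: 7

C at T = 7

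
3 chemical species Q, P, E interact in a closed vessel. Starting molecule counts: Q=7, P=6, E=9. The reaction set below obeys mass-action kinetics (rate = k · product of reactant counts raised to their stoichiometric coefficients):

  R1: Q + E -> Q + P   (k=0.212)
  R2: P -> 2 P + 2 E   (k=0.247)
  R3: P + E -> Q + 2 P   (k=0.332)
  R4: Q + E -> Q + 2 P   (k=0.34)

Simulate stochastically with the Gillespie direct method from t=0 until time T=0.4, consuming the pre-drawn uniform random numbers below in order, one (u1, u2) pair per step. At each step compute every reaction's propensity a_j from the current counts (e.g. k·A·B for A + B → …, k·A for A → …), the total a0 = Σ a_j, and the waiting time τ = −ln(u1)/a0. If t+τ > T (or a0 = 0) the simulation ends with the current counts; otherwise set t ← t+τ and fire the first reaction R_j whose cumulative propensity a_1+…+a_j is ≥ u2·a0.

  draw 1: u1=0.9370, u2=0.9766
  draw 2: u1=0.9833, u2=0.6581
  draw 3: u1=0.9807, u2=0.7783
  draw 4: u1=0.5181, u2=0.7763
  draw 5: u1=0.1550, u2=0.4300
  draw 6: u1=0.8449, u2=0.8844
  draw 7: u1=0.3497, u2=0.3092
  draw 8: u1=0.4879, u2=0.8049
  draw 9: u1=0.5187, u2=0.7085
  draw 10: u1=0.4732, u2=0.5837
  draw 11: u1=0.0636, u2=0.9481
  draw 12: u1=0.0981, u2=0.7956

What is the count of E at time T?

t=0.000: Q=7 P=6 E=9
Draw 1: a1=13.356, a2=1.482, a3=17.928, a4=21.420, a0=54.186; τ=−ln(0.9370)/54.186=0.001 → t=0.001; u2·a0=0.9766·54.186=52.918; a1+…+a3=32.766 < 52.918 ≤ a1+…+a4=54.186 → R4 fires; Q=7 P=8 E=8
Draw 2: a1=11.872, a2=1.976, a3=21.248, a4=19.040, a0=54.136; τ=−ln(0.9833)/54.136=0.000 → t=0.002; u2·a0=0.6581·54.136=35.627; a1+…+a3=35.096 < 35.627 ≤ a1+…+a4=54.136 → R4 fires; Q=7 P=10 E=7
Draw 3: a1=10.388, a2=2.470, a3=23.240, a4=16.660, a0=52.758; τ=−ln(0.9807)/52.758=0.000 → t=0.002; u2·a0=0.7783·52.758=41.062; a1+…+a3=36.098 < 41.062 ≤ a1+…+a4=52.758 → R4 fires; Q=7 P=12 E=6
Draw 4: a1=8.904, a2=2.964, a3=23.904, a4=14.280, a0=50.052; τ=−ln(0.5181)/50.052=0.013 → t=0.015; u2·a0=0.7763·50.052=38.855; a1+…+a3=35.772 < 38.855 ≤ a1+…+a4=50.052 → R4 fires; Q=7 P=14 E=5
Draw 5: a1=7.420, a2=3.458, a3=23.240, a4=11.900, a0=46.018; τ=−ln(0.1550)/46.018=0.041 → t=0.056; u2·a0=0.4300·46.018=19.788; a1+a2=10.878 < 19.788 ≤ a1+…+a3=34.118 → R3 fires; Q=8 P=15 E=4
Draw 6: a1=6.784, a2=3.705, a3=19.920, a4=10.880, a0=41.289; τ=−ln(0.8449)/41.289=0.004 → t=0.060; u2·a0=0.8844·41.289=36.516; a1+…+a3=30.409 < 36.516 ≤ a1+…+a4=41.289 → R4 fires; Q=8 P=17 E=3
Draw 7: a1=5.088, a2=4.199, a3=16.932, a4=8.160, a0=34.379; τ=−ln(0.3497)/34.379=0.031 → t=0.090; u2·a0=0.3092·34.379=10.630; a1+a2=9.287 < 10.630 ≤ a1+…+a3=26.219 → R3 fires; Q=9 P=18 E=2
Draw 8: a1=3.816, a2=4.446, a3=11.952, a4=6.120, a0=26.334; τ=−ln(0.4879)/26.334=0.027 → t=0.117; u2·a0=0.8049·26.334=21.196; a1+…+a3=20.214 < 21.196 ≤ a1+…+a4=26.334 → R4 fires; Q=9 P=20 E=1
Draw 9: a1=1.908, a2=4.940, a3=6.640, a4=3.060, a0=16.548; τ=−ln(0.5187)/16.548=0.040 → t=0.157; u2·a0=0.7085·16.548=11.724; a1+a2=6.848 < 11.724 ≤ a1+…+a3=13.488 → R3 fires; Q=10 P=21 E=0
Draw 10: a1=0.000, a2=5.187, a3=0.000, a4=0.000, a0=5.187; τ=−ln(0.4732)/5.187=0.144 → t=0.301; u2·a0=0.5837·5.187=3.028; a1=0.000 < 3.028 ≤ a1+a2=5.187 → R2 fires; Q=10 P=22 E=2
Draw 11: a1=4.240, a2=5.434, a3=14.608, a4=6.800, a0=31.082; τ=−ln(0.0636)/31.082=0.089 → t=0.390; u2·a0=0.9481·31.082=29.469; a1+…+a3=24.282 < 29.469 ≤ a1+…+a4=31.082 → R4 fires; Q=10 P=24 E=1
Draw 12: a1=2.120, a2=5.928, a3=7.968, a4=3.400, a0=19.416; τ=−ln(0.0981)/19.416=0.120 → t=0.510 > T=0.4: stop.
Read off E at T=0.4: 1

E at T = 1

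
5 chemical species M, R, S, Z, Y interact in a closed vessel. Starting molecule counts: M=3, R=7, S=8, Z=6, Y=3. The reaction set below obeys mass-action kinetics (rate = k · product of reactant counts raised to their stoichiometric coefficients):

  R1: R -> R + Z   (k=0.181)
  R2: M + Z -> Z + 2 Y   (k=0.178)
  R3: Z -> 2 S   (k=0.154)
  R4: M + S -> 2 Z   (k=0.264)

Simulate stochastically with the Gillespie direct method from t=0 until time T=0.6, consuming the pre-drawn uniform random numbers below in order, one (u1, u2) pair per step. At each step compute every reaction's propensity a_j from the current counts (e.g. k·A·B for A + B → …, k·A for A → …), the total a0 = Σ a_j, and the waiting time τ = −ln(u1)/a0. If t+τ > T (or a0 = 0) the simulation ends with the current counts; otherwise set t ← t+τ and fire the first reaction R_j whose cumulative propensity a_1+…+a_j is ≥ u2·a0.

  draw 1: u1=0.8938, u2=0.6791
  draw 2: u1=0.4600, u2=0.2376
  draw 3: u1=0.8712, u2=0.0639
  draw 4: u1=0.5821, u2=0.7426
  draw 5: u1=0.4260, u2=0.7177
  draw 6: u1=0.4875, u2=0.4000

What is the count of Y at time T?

Y at T = 5

t=0.000: M=3 R=7 S=8 Z=6 Y=3
Draw 1: a1=1.267, a2=3.204, a3=0.924, a4=6.336, a0=11.731; τ=−ln(0.8938)/11.731=0.010 → t=0.010; u2·a0=0.6791·11.731=7.967; a1+…+a3=5.395 < 7.967 ≤ a1+…+a4=11.731 → R4 fires; M=2 R=7 S=7 Z=8 Y=3
Draw 2: a1=1.267, a2=2.848, a3=1.232, a4=3.696, a0=9.043; τ=−ln(0.4600)/9.043=0.086 → t=0.095; u2·a0=0.2376·9.043=2.149; a1=1.267 < 2.149 ≤ a1+a2=4.115 → R2 fires; M=1 R=7 S=7 Z=8 Y=5
Draw 3: a1=1.267, a2=1.424, a3=1.232, a4=1.848, a0=5.771; τ=−ln(0.8712)/5.771=0.024 → t=0.119; u2·a0=0.0639·5.771=0.369 ≤ a1=1.267 → R1 fires; M=1 R=7 S=7 Z=9 Y=5
Draw 4: a1=1.267, a2=1.602, a3=1.386, a4=1.848, a0=6.103; τ=−ln(0.5821)/6.103=0.089 → t=0.208; u2·a0=0.7426·6.103=4.532; a1+…+a3=4.255 < 4.532 ≤ a1+…+a4=6.103 → R4 fires; M=0 R=7 S=6 Z=11 Y=5
Draw 5: a1=1.267, a2=0.000, a3=1.694, a4=0.000, a0=2.961; τ=−ln(0.4260)/2.961=0.288 → t=0.496; u2·a0=0.7177·2.961=2.125; a1+a2=1.267 < 2.125 ≤ a1+…+a3=2.961 → R3 fires; M=0 R=7 S=8 Z=10 Y=5
Draw 6: a1=1.267, a2=0.000, a3=1.540, a4=0.000, a0=2.807; τ=−ln(0.4875)/2.807=0.256 → t=0.752 > T=0.6: stop.
Read off Y at T=0.6: 5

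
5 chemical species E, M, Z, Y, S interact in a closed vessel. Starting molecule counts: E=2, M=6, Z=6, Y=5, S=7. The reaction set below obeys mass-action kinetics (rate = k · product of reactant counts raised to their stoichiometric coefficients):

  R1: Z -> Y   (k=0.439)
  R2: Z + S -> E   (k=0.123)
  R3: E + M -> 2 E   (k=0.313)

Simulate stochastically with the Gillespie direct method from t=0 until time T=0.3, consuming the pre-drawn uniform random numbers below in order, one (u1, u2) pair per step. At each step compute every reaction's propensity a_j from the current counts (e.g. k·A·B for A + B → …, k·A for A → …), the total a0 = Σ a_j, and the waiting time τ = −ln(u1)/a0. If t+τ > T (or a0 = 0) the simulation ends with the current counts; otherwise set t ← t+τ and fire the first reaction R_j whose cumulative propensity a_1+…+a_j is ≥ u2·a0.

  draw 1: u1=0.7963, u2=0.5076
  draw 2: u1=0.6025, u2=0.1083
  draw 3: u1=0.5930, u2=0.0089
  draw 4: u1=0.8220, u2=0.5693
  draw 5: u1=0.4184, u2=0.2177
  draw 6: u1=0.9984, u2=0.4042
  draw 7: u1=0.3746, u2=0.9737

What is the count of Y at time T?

Y at T = 7

t=0.000: E=2 M=6 Z=6 Y=5 S=7
Draw 1: a1=2.634, a2=5.166, a3=3.756, a0=11.556; τ=−ln(0.7963)/11.556=0.020 → t=0.020; u2·a0=0.5076·11.556=5.866; a1=2.634 < 5.866 ≤ a1+a2=7.800 → R2 fires; E=3 M=6 Z=5 Y=5 S=6
Draw 2: a1=2.195, a2=3.690, a3=5.634, a0=11.519; τ=−ln(0.6025)/11.519=0.044 → t=0.064; u2·a0=0.1083·11.519=1.248 ≤ a1=2.195 → R1 fires; E=3 M=6 Z=4 Y=6 S=6
Draw 3: a1=1.756, a2=2.952, a3=5.634, a0=10.342; τ=−ln(0.5930)/10.342=0.051 → t=0.114; u2·a0=0.0089·10.342=0.092 ≤ a1=1.756 → R1 fires; E=3 M=6 Z=3 Y=7 S=6
Draw 4: a1=1.317, a2=2.214, a3=5.634, a0=9.165; τ=−ln(0.8220)/9.165=0.021 → t=0.136; u2·a0=0.5693·9.165=5.218; a1+a2=3.531 < 5.218 ≤ a1+…+a3=9.165 → R3 fires; E=4 M=5 Z=3 Y=7 S=6
Draw 5: a1=1.317, a2=2.214, a3=6.260, a0=9.791; τ=−ln(0.4184)/9.791=0.089 → t=0.225; u2·a0=0.2177·9.791=2.132; a1=1.317 < 2.132 ≤ a1+a2=3.531 → R2 fires; E=5 M=5 Z=2 Y=7 S=5
Draw 6: a1=0.878, a2=1.230, a3=7.825, a0=9.933; τ=−ln(0.9984)/9.933=0.000 → t=0.225; u2·a0=0.4042·9.933=4.015; a1+a2=2.108 < 4.015 ≤ a1+…+a3=9.933 → R3 fires; E=6 M=4 Z=2 Y=7 S=5
Draw 7: a1=0.878, a2=1.230, a3=7.512, a0=9.620; τ=−ln(0.3746)/9.620=0.102 → t=0.327 > T=0.3: stop.
Read off Y at T=0.3: 7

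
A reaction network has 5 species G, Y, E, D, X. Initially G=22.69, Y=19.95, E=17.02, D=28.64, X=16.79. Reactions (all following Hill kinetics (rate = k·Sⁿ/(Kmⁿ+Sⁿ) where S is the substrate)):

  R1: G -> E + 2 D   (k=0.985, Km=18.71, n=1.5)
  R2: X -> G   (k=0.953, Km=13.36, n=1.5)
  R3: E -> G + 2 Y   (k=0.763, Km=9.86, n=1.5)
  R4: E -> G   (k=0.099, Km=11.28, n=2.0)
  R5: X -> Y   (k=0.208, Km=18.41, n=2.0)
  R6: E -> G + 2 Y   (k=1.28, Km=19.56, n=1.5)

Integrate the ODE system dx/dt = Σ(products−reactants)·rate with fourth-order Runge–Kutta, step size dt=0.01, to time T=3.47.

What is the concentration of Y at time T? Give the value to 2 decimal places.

RK4 with dt=0.01: 347 steps to T=3.47. Trajectory (selected grid times):
t=0.00: G=22.69 Y=19.95 E=17.02 D=28.64 X=16.79
t=0.39: G=23.14 Y=20.84 E=16.79 D=29.08 X=16.54
t=0.77: G=23.57 Y=21.71 E=16.56 D=29.52 X=16.29
t=1.16: G=24.00 Y=22.58 E=16.34 D=29.97 X=16.05
t=1.54: G=24.42 Y=23.43 E=16.14 D=30.42 X=15.81
t=1.93: G=24.83 Y=24.29 E=15.93 D=30.88 X=15.56
t=2.31: G=25.23 Y=25.12 E=15.73 D=31.33 X=15.33
t=2.70: G=25.63 Y=25.97 E=15.53 D=31.80 X=15.09
t=3.08: G=26.01 Y=26.78 E=15.35 D=32.27 X=14.87
t=3.47: G=26.40 Y=27.61 E=15.16 D=32.75 X=14.64
Read off Y at T=3.47: 27.61

Y at T = 27.61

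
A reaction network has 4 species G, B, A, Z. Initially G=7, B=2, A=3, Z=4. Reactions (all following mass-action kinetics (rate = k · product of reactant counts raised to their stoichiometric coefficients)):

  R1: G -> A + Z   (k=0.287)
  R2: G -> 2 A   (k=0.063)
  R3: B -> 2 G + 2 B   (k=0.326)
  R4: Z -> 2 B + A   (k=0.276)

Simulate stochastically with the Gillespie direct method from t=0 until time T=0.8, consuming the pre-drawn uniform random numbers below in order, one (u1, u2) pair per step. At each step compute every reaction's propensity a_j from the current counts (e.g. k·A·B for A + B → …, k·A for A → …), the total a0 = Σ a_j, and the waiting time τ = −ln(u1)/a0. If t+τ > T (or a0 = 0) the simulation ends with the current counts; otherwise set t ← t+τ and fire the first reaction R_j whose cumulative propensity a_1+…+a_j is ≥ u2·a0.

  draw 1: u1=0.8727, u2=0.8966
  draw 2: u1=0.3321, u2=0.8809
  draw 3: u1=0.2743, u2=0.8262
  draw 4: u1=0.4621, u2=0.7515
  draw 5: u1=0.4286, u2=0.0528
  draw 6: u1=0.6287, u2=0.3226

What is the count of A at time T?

A at T = 6

t=0.000: G=7 B=2 A=3 Z=4
Draw 1: a1=2.009, a2=0.441, a3=0.652, a4=1.104, a0=4.206; τ=−ln(0.8727)/4.206=0.032 → t=0.032; u2·a0=0.8966·4.206=3.771; a1+…+a3=3.102 < 3.771 ≤ a1+…+a4=4.206 → R4 fires; G=7 B=4 A=4 Z=3
Draw 2: a1=2.009, a2=0.441, a3=1.304, a4=0.828, a0=4.582; τ=−ln(0.3321)/4.582=0.241 → t=0.273; u2·a0=0.8809·4.582=4.036; a1+…+a3=3.754 < 4.036 ≤ a1+…+a4=4.582 → R4 fires; G=7 B=6 A=5 Z=2
Draw 3: a1=2.009, a2=0.441, a3=1.956, a4=0.552, a0=4.958; τ=−ln(0.2743)/4.958=0.261 → t=0.534; u2·a0=0.8262·4.958=4.096; a1+a2=2.450 < 4.096 ≤ a1+…+a3=4.406 → R3 fires; G=9 B=7 A=5 Z=2
Draw 4: a1=2.583, a2=0.567, a3=2.282, a4=0.552, a0=5.984; τ=−ln(0.4621)/5.984=0.129 → t=0.663; u2·a0=0.7515·5.984=4.497; a1+a2=3.150 < 4.497 ≤ a1+…+a3=5.432 → R3 fires; G=11 B=8 A=5 Z=2
Draw 5: a1=3.157, a2=0.693, a3=2.608, a4=0.552, a0=7.010; τ=−ln(0.4286)/7.010=0.121 → t=0.784; u2·a0=0.0528·7.010=0.370 ≤ a1=3.157 → R1 fires; G=10 B=8 A=6 Z=3
Draw 6: a1=2.870, a2=0.630, a3=2.608, a4=0.828, a0=6.936; τ=−ln(0.6287)/6.936=0.067 → t=0.851 > T=0.8: stop.
Read off A at T=0.8: 6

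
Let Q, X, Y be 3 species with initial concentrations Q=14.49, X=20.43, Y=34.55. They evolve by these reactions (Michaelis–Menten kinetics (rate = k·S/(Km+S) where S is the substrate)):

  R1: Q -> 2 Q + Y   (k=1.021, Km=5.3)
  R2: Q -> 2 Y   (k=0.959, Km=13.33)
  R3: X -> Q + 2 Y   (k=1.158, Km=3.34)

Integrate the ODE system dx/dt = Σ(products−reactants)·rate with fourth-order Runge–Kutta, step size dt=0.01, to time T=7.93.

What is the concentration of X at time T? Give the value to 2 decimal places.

RK4 with dt=0.01: 793 steps to T=7.93. Trajectory (selected grid times):
t=0.00: Q=14.49 X=20.43 Y=34.55
t=0.88: Q=15.58 X=19.56 Y=37.86
t=1.76: Q=16.66 X=18.69 Y=41.19
t=2.64: Q=17.73 X=17.83 Y=44.55
t=3.52: Q=18.80 X=16.97 Y=47.93
t=4.41: Q=19.86 X=16.12 Y=51.37
t=5.29: Q=20.91 X=15.28 Y=54.78
t=6.17: Q=21.94 X=14.44 Y=58.21
t=7.05: Q=22.96 X=13.62 Y=61.64
t=7.93: Q=23.97 X=12.81 Y=65.08
Read off X at T=7.93: 12.81

X at T = 12.81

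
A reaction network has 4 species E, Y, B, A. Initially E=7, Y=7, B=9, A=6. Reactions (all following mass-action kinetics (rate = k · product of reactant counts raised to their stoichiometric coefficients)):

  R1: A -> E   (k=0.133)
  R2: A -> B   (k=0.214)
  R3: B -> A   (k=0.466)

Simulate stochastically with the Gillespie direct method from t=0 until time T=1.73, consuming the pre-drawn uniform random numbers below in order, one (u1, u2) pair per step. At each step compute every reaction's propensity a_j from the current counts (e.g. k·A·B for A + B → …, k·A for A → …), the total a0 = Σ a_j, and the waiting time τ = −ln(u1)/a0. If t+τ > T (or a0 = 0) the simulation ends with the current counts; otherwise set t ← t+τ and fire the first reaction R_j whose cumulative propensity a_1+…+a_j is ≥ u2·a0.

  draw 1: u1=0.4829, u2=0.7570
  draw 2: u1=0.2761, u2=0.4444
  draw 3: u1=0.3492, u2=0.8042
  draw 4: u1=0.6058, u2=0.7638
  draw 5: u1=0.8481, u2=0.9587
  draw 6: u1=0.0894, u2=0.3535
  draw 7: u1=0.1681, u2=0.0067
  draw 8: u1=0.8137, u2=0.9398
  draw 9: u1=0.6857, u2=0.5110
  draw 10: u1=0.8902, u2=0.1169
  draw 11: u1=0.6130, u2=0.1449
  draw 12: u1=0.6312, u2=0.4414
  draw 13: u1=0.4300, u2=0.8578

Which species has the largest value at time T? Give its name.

t=0.000: E=7 Y=7 B=9 A=6
Draw 1: a1=0.798, a2=1.284, a3=4.194, a0=6.276; τ=−ln(0.4829)/6.276=0.116 → t=0.116; u2·a0=0.7570·6.276=4.751; a1+a2=2.082 < 4.751 ≤ a1+…+a3=6.276 → R3 fires; E=7 Y=7 B=8 A=7
Draw 2: a1=0.931, a2=1.498, a3=3.728, a0=6.157; τ=−ln(0.2761)/6.157=0.209 → t=0.325; u2·a0=0.4444·6.157=2.736; a1+a2=2.429 < 2.736 ≤ a1+…+a3=6.157 → R3 fires; E=7 Y=7 B=7 A=8
Draw 3: a1=1.064, a2=1.712, a3=3.262, a0=6.038; τ=−ln(0.3492)/6.038=0.174 → t=0.499; u2·a0=0.8042·6.038=4.856; a1+a2=2.776 < 4.856 ≤ a1+…+a3=6.038 → R3 fires; E=7 Y=7 B=6 A=9
Draw 4: a1=1.197, a2=1.926, a3=2.796, a0=5.919; τ=−ln(0.6058)/5.919=0.085 → t=0.584; u2·a0=0.7638·5.919=4.521; a1+a2=3.123 < 4.521 ≤ a1+…+a3=5.919 → R3 fires; E=7 Y=7 B=5 A=10
Draw 5: a1=1.330, a2=2.140, a3=2.330, a0=5.800; τ=−ln(0.8481)/5.800=0.028 → t=0.612; u2·a0=0.9587·5.800=5.560; a1+a2=3.470 < 5.560 ≤ a1+…+a3=5.800 → R3 fires; E=7 Y=7 B=4 A=11
Draw 6: a1=1.463, a2=2.354, a3=1.864, a0=5.681; τ=−ln(0.0894)/5.681=0.425 → t=1.037; u2·a0=0.3535·5.681=2.008; a1=1.463 < 2.008 ≤ a1+a2=3.817 → R2 fires; E=7 Y=7 B=5 A=10
Draw 7: a1=1.330, a2=2.140, a3=2.330, a0=5.800; τ=−ln(0.1681)/5.800=0.307 → t=1.345; u2·a0=0.0067·5.800=0.039 ≤ a1=1.330 → R1 fires; E=8 Y=7 B=5 A=9
Draw 8: a1=1.197, a2=1.926, a3=2.330, a0=5.453; τ=−ln(0.8137)/5.453=0.038 → t=1.383; u2·a0=0.9398·5.453=5.125; a1+a2=3.123 < 5.125 ≤ a1+…+a3=5.453 → R3 fires; E=8 Y=7 B=4 A=10
Draw 9: a1=1.330, a2=2.140, a3=1.864, a0=5.334; τ=−ln(0.6857)/5.334=0.071 → t=1.453; u2·a0=0.5110·5.334=2.726; a1=1.330 < 2.726 ≤ a1+a2=3.470 → R2 fires; E=8 Y=7 B=5 A=9
Draw 10: a1=1.197, a2=1.926, a3=2.330, a0=5.453; τ=−ln(0.8902)/5.453=0.021 → t=1.475; u2·a0=0.1169·5.453=0.637 ≤ a1=1.197 → R1 fires; E=9 Y=7 B=5 A=8
Draw 11: a1=1.064, a2=1.712, a3=2.330, a0=5.106; τ=−ln(0.6130)/5.106=0.096 → t=1.571; u2·a0=0.1449·5.106=0.740 ≤ a1=1.064 → R1 fires; E=10 Y=7 B=5 A=7
Draw 12: a1=0.931, a2=1.498, a3=2.330, a0=4.759; τ=−ln(0.6312)/4.759=0.097 → t=1.667; u2·a0=0.4414·4.759=2.101; a1=0.931 < 2.101 ≤ a1+a2=2.429 → R2 fires; E=10 Y=7 B=6 A=6
Draw 13: a1=0.798, a2=1.284, a3=2.796, a0=4.878; τ=−ln(0.4300)/4.878=0.173 → t=1.840 > T=1.73: stop.
At T=1.73: E=10 Y=7 B=6 A=6; the largest is E.

Dominant species at T: E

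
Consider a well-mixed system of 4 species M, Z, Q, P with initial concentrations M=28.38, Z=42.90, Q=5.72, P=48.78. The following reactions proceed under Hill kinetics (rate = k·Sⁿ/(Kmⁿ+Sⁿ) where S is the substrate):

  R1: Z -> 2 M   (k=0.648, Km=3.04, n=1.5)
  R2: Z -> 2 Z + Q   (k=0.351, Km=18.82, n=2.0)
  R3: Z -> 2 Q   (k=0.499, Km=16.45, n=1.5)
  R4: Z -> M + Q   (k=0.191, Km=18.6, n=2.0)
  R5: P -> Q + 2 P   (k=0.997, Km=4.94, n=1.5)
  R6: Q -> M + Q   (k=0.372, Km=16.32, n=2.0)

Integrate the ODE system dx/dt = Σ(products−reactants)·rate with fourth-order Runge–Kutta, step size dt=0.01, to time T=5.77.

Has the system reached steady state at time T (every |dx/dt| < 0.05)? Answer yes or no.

Steady state at T: no

RK4 with dt=0.01: 577 steps to T=5.77. Trajectory (selected grid times):
t=0.00: M=28.38 Z=42.90 Q=5.72 P=48.78
t=0.64: M=29.33 Z=42.32 Q=7.14 P=49.40
t=1.28: M=30.29 Z=41.74 Q=8.57 P=50.02
t=1.92: M=31.26 Z=41.16 Q=9.98 P=50.64
t=2.56: M=32.25 Z=40.59 Q=11.40 P=51.26
t=3.21: M=33.26 Z=40.00 Q=12.83 P=51.88
t=3.85: M=34.27 Z=39.43 Q=14.24 P=52.50
t=4.49: M=35.29 Z=38.85 Q=15.64 P=53.13
t=5.13: M=36.32 Z=38.28 Q=17.04 P=53.75
t=5.77: M=37.36 Z=37.71 Q=18.44 P=54.37
Rates at T: R1=0.6335, R2=0.2810, R3=0.3874, R4=0.1536, R5=0.9704, R6=0.2086
dx/dt at T (Σ net stoichiometry × rate): M=+1.6292, Z=-0.8935, Q=+2.1798, P=+0.9704
Largest |dx/dt| is |+2.1798| (Q) ≥ 0.05 → not steady.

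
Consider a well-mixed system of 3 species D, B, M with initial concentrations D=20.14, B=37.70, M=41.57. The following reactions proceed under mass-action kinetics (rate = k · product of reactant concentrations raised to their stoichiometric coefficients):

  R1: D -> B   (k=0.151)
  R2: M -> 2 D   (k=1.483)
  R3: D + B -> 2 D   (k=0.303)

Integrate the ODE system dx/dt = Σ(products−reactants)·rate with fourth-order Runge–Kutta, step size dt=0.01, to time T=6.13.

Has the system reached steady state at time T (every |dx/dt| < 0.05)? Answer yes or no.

Steady state at T: yes

RK4 with dt=0.01: 613 steps to T=6.13. Trajectory (selected grid times):
t=0.00: D=20.14 B=37.70 M=41.57
t=0.68: D=110.15 B=0.50 M=15.16
t=1.36: D=129.42 B=0.50 M=5.53
t=2.04: D=136.45 B=0.50 M=2.02
t=2.72: D=139.01 B=0.50 M=0.74
t=3.41: D=139.95 B=0.50 M=0.26
t=4.09: D=140.29 B=0.50 M=0.10
t=4.77: D=140.41 B=0.50 M=0.04
t=5.45: D=140.46 B=0.50 M=0.01
t=6.13: D=140.47 B=0.50 M=0.00
Rates at T: R1=21.2113, R2=0.0069, R3=21.2113
dx/dt at T (Σ net stoichiometry × rate): D=+0.0139, B=+0.0000, M=-0.0069
Largest |dx/dt| is |+0.0139| (D) < 0.05 → steady.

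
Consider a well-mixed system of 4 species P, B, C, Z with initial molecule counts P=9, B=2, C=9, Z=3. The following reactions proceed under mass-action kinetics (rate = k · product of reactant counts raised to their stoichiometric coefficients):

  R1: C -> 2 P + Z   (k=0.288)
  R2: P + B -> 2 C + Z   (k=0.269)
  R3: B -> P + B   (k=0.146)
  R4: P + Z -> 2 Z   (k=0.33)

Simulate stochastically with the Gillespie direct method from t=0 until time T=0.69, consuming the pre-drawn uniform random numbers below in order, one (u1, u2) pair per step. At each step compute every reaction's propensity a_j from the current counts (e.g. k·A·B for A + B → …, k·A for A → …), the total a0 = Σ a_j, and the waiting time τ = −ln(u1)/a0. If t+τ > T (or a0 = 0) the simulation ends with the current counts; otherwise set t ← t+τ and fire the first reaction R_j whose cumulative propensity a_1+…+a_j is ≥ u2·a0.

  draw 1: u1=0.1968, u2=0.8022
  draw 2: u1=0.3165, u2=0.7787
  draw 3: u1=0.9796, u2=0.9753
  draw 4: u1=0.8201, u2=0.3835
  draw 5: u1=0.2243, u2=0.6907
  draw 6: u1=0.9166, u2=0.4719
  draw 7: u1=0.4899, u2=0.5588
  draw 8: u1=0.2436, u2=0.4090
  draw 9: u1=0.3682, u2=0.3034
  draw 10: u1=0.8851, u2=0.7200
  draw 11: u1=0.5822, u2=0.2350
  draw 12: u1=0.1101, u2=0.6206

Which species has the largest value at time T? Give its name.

Dominant species at T: Z

t=0.000: P=9 B=2 C=9 Z=3
Draw 1: a1=2.592, a2=4.842, a3=0.292, a4=8.910, a0=16.636; τ=−ln(0.1968)/16.636=0.098 → t=0.098; u2·a0=0.8022·16.636=13.345; a1+…+a3=7.726 < 13.345 ≤ a1+…+a4=16.636 → R4 fires; P=8 B=2 C=9 Z=4
Draw 2: a1=2.592, a2=4.304, a3=0.292, a4=10.560, a0=17.748; τ=−ln(0.3165)/17.748=0.065 → t=0.163; u2·a0=0.7787·17.748=13.820; a1+…+a3=7.188 < 13.820 ≤ a1+…+a4=17.748 → R4 fires; P=7 B=2 C=9 Z=5
Draw 3: a1=2.592, a2=3.766, a3=0.292, a4=11.550, a0=18.200; τ=−ln(0.9796)/18.200=0.001 → t=0.164; u2·a0=0.9753·18.200=17.750; a1+…+a3=6.650 < 17.750 ≤ a1+…+a4=18.200 → R4 fires; P=6 B=2 C=9 Z=6
Draw 4: a1=2.592, a2=3.228, a3=0.292, a4=11.880, a0=17.992; τ=−ln(0.8201)/17.992=0.011 → t=0.175; u2·a0=0.3835·17.992=6.900; a1+…+a3=6.112 < 6.900 ≤ a1+…+a4=17.992 → R4 fires; P=5 B=2 C=9 Z=7
Draw 5: a1=2.592, a2=2.690, a3=0.292, a4=11.550, a0=17.124; τ=−ln(0.2243)/17.124=0.087 → t=0.262; u2·a0=0.6907·17.124=11.828; a1+…+a3=5.574 < 11.828 ≤ a1+…+a4=17.124 → R4 fires; P=4 B=2 C=9 Z=8
Draw 6: a1=2.592, a2=2.152, a3=0.292, a4=10.560, a0=15.596; τ=−ln(0.9166)/15.596=0.006 → t=0.268; u2·a0=0.4719·15.596=7.360; a1+…+a3=5.036 < 7.360 ≤ a1+…+a4=15.596 → R4 fires; P=3 B=2 C=9 Z=9
Draw 7: a1=2.592, a2=1.614, a3=0.292, a4=8.910, a0=13.408; τ=−ln(0.4899)/13.408=0.053 → t=0.321; u2·a0=0.5588·13.408=7.492; a1+…+a3=4.498 < 7.492 ≤ a1+…+a4=13.408 → R4 fires; P=2 B=2 C=9 Z=10
Draw 8: a1=2.592, a2=1.076, a3=0.292, a4=6.600, a0=10.560; τ=−ln(0.2436)/10.560=0.134 → t=0.455; u2·a0=0.4090·10.560=4.319; a1+…+a3=3.960 < 4.319 ≤ a1+…+a4=10.560 → R4 fires; P=1 B=2 C=9 Z=11
Draw 9: a1=2.592, a2=0.538, a3=0.292, a4=3.630, a0=7.052; τ=−ln(0.3682)/7.052=0.142 → t=0.596; u2·a0=0.3034·7.052=2.140 ≤ a1=2.592 → R1 fires; P=3 B=2 C=8 Z=12
Draw 10: a1=2.304, a2=1.614, a3=0.292, a4=11.880, a0=16.090; τ=−ln(0.8851)/16.090=0.008 → t=0.604; u2·a0=0.7200·16.090=11.585; a1+…+a3=4.210 < 11.585 ≤ a1+…+a4=16.090 → R4 fires; P=2 B=2 C=8 Z=13
Draw 11: a1=2.304, a2=1.076, a3=0.292, a4=8.580, a0=12.252; τ=−ln(0.5822)/12.252=0.044 → t=0.648; u2·a0=0.2350·12.252=2.879; a1=2.304 < 2.879 ≤ a1+a2=3.380 → R2 fires; P=1 B=1 C=10 Z=14
Draw 12: a1=2.880, a2=0.269, a3=0.146, a4=4.620, a0=7.915; τ=−ln(0.1101)/7.915=0.279 → t=0.927 > T=0.69: stop.
At T=0.69: P=1 B=1 C=10 Z=14; the largest is Z.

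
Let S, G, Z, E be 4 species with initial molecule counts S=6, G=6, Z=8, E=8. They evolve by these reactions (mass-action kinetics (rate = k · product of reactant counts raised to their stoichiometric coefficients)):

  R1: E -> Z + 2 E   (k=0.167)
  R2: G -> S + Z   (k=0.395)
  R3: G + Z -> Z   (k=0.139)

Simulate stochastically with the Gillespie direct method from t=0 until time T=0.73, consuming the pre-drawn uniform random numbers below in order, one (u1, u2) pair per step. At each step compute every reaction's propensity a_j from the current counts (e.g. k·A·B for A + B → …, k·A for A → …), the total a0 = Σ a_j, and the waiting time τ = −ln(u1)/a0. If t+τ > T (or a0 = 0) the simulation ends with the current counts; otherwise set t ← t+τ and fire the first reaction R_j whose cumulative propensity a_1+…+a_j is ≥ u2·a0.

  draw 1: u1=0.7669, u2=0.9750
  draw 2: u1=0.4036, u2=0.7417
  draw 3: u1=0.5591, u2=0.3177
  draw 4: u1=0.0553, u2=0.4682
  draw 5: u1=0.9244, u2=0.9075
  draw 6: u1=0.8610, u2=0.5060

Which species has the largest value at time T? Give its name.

t=0.000: S=6 G=6 Z=8 E=8
Draw 1: a1=1.336, a2=2.370, a3=6.672, a0=10.378; τ=−ln(0.7669)/10.378=0.026 → t=0.026; u2·a0=0.9750·10.378=10.119; a1+a2=3.706 < 10.119 ≤ a1+…+a3=10.378 → R3 fires; S=6 G=5 Z=8 E=8
Draw 2: a1=1.336, a2=1.975, a3=5.560, a0=8.871; τ=−ln(0.4036)/8.871=0.102 → t=0.128; u2·a0=0.7417·8.871=6.580; a1+a2=3.311 < 6.580 ≤ a1+…+a3=8.871 → R3 fires; S=6 G=4 Z=8 E=8
Draw 3: a1=1.336, a2=1.580, a3=4.448, a0=7.364; τ=−ln(0.5591)/7.364=0.079 → t=0.207; u2·a0=0.3177·7.364=2.340; a1=1.336 < 2.340 ≤ a1+a2=2.916 → R2 fires; S=7 G=3 Z=9 E=8
Draw 4: a1=1.336, a2=1.185, a3=3.753, a0=6.274; τ=−ln(0.0553)/6.274=0.461 → t=0.668; u2·a0=0.4682·6.274=2.937; a1+a2=2.521 < 2.937 ≤ a1+…+a3=6.274 → R3 fires; S=7 G=2 Z=9 E=8
Draw 5: a1=1.336, a2=0.790, a3=2.502, a0=4.628; τ=−ln(0.9244)/4.628=0.017 → t=0.685; u2·a0=0.9075·4.628=4.200; a1+a2=2.126 < 4.200 ≤ a1+…+a3=4.628 → R3 fires; S=7 G=1 Z=9 E=8
Draw 6: a1=1.336, a2=0.395, a3=1.251, a0=2.982; τ=−ln(0.8610)/2.982=0.050 → t=0.735 > T=0.73: stop.
At T=0.73: S=7 G=1 Z=9 E=8; the largest is Z.

Dominant species at T: Z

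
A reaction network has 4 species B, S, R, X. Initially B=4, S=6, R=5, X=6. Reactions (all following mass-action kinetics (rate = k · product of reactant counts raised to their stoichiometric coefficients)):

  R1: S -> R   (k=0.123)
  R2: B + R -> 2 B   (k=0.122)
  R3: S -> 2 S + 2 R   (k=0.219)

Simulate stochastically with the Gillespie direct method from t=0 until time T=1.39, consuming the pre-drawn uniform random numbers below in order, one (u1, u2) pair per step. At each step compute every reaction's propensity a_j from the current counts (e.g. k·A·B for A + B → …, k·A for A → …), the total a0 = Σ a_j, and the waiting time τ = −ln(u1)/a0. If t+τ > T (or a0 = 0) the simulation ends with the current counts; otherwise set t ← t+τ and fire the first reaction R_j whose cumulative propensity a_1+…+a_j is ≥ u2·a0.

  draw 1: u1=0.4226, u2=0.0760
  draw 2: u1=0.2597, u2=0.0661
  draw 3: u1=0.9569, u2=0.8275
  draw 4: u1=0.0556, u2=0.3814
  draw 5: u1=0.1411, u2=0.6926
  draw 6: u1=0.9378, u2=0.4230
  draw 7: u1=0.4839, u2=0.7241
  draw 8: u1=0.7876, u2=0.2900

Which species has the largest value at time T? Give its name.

Dominant species at T: B

t=0.000: B=4 S=6 R=5 X=6
Draw 1: a1=0.738, a2=2.440, a3=1.314, a0=4.492; τ=−ln(0.4226)/4.492=0.192 → t=0.192; u2·a0=0.0760·4.492=0.341 ≤ a1=0.738 → R1 fires; B=4 S=5 R=6 X=6
Draw 2: a1=0.615, a2=2.928, a3=1.095, a0=4.638; τ=−ln(0.2597)/4.638=0.291 → t=0.482; u2·a0=0.0661·4.638=0.307 ≤ a1=0.615 → R1 fires; B=4 S=4 R=7 X=6
Draw 3: a1=0.492, a2=3.416, a3=0.876, a0=4.784; τ=−ln(0.9569)/4.784=0.009 → t=0.492; u2·a0=0.8275·4.784=3.959; a1+a2=3.908 < 3.959 ≤ a1+…+a3=4.784 → R3 fires; B=4 S=5 R=9 X=6
Draw 4: a1=0.615, a2=4.392, a3=1.095, a0=6.102; τ=−ln(0.0556)/6.102=0.474 → t=0.965; u2·a0=0.3814·6.102=2.327; a1=0.615 < 2.327 ≤ a1+a2=5.007 → R2 fires; B=5 S=5 R=8 X=6
Draw 5: a1=0.615, a2=4.880, a3=1.095, a0=6.590; τ=−ln(0.1411)/6.590=0.297 → t=1.262; u2·a0=0.6926·6.590=4.564; a1=0.615 < 4.564 ≤ a1+a2=5.495 → R2 fires; B=6 S=5 R=7 X=6
Draw 6: a1=0.615, a2=5.124, a3=1.095, a0=6.834; τ=−ln(0.9378)/6.834=0.009 → t=1.272; u2·a0=0.4230·6.834=2.891; a1=0.615 < 2.891 ≤ a1+a2=5.739 → R2 fires; B=7 S=5 R=6 X=6
Draw 7: a1=0.615, a2=5.124, a3=1.095, a0=6.834; τ=−ln(0.4839)/6.834=0.106 → t=1.378; u2·a0=0.7241·6.834=4.948; a1=0.615 < 4.948 ≤ a1+a2=5.739 → R2 fires; B=8 S=5 R=5 X=6
Draw 8: a1=0.615, a2=4.880, a3=1.095, a0=6.590; τ=−ln(0.7876)/6.590=0.036 → t=1.414 > T=1.39: stop.
At T=1.39: B=8 S=5 R=5 X=6; the largest is B.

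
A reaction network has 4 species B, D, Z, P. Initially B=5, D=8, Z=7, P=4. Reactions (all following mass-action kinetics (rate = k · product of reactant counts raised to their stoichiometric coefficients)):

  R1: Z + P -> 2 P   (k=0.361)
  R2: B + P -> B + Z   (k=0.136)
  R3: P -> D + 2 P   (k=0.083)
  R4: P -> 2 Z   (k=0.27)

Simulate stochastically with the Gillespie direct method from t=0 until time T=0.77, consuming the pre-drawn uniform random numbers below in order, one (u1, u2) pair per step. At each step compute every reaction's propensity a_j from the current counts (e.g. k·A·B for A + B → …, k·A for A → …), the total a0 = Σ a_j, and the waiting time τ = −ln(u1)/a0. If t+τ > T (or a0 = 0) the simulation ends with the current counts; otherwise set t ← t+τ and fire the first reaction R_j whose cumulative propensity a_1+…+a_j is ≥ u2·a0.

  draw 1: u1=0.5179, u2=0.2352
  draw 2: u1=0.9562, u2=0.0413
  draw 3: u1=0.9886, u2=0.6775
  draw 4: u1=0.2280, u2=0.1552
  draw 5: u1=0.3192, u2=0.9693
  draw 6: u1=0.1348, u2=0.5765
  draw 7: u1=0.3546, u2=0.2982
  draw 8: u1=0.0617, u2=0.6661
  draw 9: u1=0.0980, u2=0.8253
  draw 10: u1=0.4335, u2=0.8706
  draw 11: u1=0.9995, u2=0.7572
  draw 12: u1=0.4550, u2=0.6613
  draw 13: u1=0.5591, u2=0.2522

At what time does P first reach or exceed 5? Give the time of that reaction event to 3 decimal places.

t=0.000: B=5 D=8 Z=7 P=4
Draw 1: a1=10.108, a2=2.720, a3=0.332, a4=1.080, a0=14.240; τ=−ln(0.5179)/14.240=0.046 → t=0.046; u2·a0=0.2352·14.240=3.349 ≤ a1=10.108 → R1 fires; B=5 D=8 Z=6 P=5
Draw 2: a1=10.830, a2=3.400, a3=0.415, a4=1.350, a0=15.995; τ=−ln(0.9562)/15.995=0.003 → t=0.049; u2·a0=0.0413·15.995=0.661 ≤ a1=10.830 → R1 fires; B=5 D=8 Z=5 P=6
Draw 3: a1=10.830, a2=4.080, a3=0.498, a4=1.620, a0=17.028; τ=−ln(0.9886)/17.028=0.001 → t=0.050; u2·a0=0.6775·17.028=11.536; a1=10.830 < 11.536 ≤ a1+a2=14.910 → R2 fires; B=5 D=8 Z=6 P=5
Draw 4: a1=10.830, a2=3.400, a3=0.415, a4=1.350, a0=15.995; τ=−ln(0.2280)/15.995=0.092 → t=0.142; u2·a0=0.1552·15.995=2.482 ≤ a1=10.830 → R1 fires; B=5 D=8 Z=5 P=6
Draw 5: a1=10.830, a2=4.080, a3=0.498, a4=1.620, a0=17.028; τ=−ln(0.3192)/17.028=0.067 → t=0.209; u2·a0=0.9693·17.028=16.505; a1+…+a3=15.408 < 16.505 ≤ a1+…+a4=17.028 → R4 fires; B=5 D=8 Z=7 P=5
Draw 6: a1=12.635, a2=3.400, a3=0.415, a4=1.350, a0=17.800; τ=−ln(0.1348)/17.800=0.113 → t=0.322; u2·a0=0.5765·17.800=10.262 ≤ a1=12.635 → R1 fires; B=5 D=8 Z=6 P=6
Draw 7: a1=12.996, a2=4.080, a3=0.498, a4=1.620, a0=19.194; τ=−ln(0.3546)/19.194=0.054 → t=0.376; u2·a0=0.2982·19.194=5.724 ≤ a1=12.996 → R1 fires; B=5 D=8 Z=5 P=7
Draw 8: a1=12.635, a2=4.760, a3=0.581, a4=1.890, a0=19.866; τ=−ln(0.0617)/19.866=0.140 → t=0.516; u2·a0=0.6661·19.866=13.233; a1=12.635 < 13.233 ≤ a1+a2=17.395 → R2 fires; B=5 D=8 Z=6 P=6
Draw 9: a1=12.996, a2=4.080, a3=0.498, a4=1.620, a0=19.194; τ=−ln(0.0980)/19.194=0.121 → t=0.637; u2·a0=0.8253·19.194=15.841; a1=12.996 < 15.841 ≤ a1+a2=17.076 → R2 fires; B=5 D=8 Z=7 P=5
Draw 10: a1=12.635, a2=3.400, a3=0.415, a4=1.350, a0=17.800; τ=−ln(0.4335)/17.800=0.047 → t=0.684; u2·a0=0.8706·17.800=15.497; a1=12.635 < 15.497 ≤ a1+a2=16.035 → R2 fires; B=5 D=8 Z=8 P=4
Draw 11: a1=11.552, a2=2.720, a3=0.332, a4=1.080, a0=15.684; τ=−ln(0.9995)/15.684=0.000 → t=0.684; u2·a0=0.7572·15.684=11.876; a1=11.552 < 11.876 ≤ a1+a2=14.272 → R2 fires; B=5 D=8 Z=9 P=3
Draw 12: a1=9.747, a2=2.040, a3=0.249, a4=0.810, a0=12.846; τ=−ln(0.4550)/12.846=0.061 → t=0.745; u2·a0=0.6613·12.846=8.495 ≤ a1=9.747 → R1 fires; B=5 D=8 Z=8 P=4
Draw 13: a1=11.552, a2=2.720, a3=0.332, a4=1.080, a0=15.684; τ=−ln(0.5591)/15.684=0.037 → t=0.782 > T=0.77: stop.
P first becomes ≥ 5 when it reaches 5 at the event at t=0.046.

Threshold first reached at t = 0.046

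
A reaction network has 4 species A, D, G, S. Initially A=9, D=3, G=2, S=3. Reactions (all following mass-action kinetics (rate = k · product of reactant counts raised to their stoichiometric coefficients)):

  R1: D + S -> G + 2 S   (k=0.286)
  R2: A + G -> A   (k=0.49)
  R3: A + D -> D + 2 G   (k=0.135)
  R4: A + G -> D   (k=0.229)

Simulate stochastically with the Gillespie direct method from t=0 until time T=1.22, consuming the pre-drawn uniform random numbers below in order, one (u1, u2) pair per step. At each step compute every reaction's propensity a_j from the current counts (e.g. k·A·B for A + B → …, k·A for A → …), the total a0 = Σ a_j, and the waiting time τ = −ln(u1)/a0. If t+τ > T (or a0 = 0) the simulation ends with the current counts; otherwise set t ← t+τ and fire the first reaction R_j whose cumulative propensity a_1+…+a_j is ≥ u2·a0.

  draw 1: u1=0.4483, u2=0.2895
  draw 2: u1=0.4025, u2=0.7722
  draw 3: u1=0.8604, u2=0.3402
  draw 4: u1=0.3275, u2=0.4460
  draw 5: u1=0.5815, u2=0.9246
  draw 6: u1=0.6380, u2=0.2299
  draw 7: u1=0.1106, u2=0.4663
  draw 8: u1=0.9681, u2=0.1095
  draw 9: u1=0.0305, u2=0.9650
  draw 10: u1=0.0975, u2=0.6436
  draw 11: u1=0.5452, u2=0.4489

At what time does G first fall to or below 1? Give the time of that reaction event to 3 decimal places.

t=0.000: A=9 D=3 G=2 S=3
Draw 1: a1=2.574, a2=8.820, a3=3.645, a4=4.122, a0=19.161; τ=−ln(0.4483)/19.161=0.042 → t=0.042; u2·a0=0.2895·19.161=5.547; a1=2.574 < 5.547 ≤ a1+a2=11.394 → R2 fires; A=9 D=3 G=1 S=3
Draw 2: a1=2.574, a2=4.410, a3=3.645, a4=2.061, a0=12.690; τ=−ln(0.4025)/12.690=0.072 → t=0.114; u2·a0=0.7722·12.690=9.799; a1+a2=6.984 < 9.799 ≤ a1+…+a3=10.629 → R3 fires; A=8 D=3 G=3 S=3
Draw 3: a1=2.574, a2=11.760, a3=3.240, a4=5.496, a0=23.070; τ=−ln(0.8604)/23.070=0.007 → t=0.120; u2·a0=0.3402·23.070=7.848; a1=2.574 < 7.848 ≤ a1+a2=14.334 → R2 fires; A=8 D=3 G=2 S=3
Draw 4: a1=2.574, a2=7.840, a3=3.240, a4=3.664, a0=17.318; τ=−ln(0.3275)/17.318=0.064 → t=0.185; u2·a0=0.4460·17.318=7.724; a1=2.574 < 7.724 ≤ a1+a2=10.414 → R2 fires; A=8 D=3 G=1 S=3
Draw 5: a1=2.574, a2=3.920, a3=3.240, a4=1.832, a0=11.566; τ=−ln(0.5815)/11.566=0.047 → t=0.231; u2·a0=0.9246·11.566=10.694; a1+…+a3=9.734 < 10.694 ≤ a1+…+a4=11.566 → R4 fires; A=7 D=4 G=0 S=3
Draw 6: a1=3.432, a2=0.000, a3=3.780, a4=0.000, a0=7.212; τ=−ln(0.6380)/7.212=0.062 → t=0.294; u2·a0=0.2299·7.212=1.658 ≤ a1=3.432 → R1 fires; A=7 D=3 G=1 S=4
Draw 7: a1=3.432, a2=3.430, a3=2.835, a4=1.603, a0=11.300; τ=−ln(0.1106)/11.300=0.195 → t=0.489; u2·a0=0.4663·11.300=5.269; a1=3.432 < 5.269 ≤ a1+a2=6.862 → R2 fires; A=7 D=3 G=0 S=4
Draw 8: a1=3.432, a2=0.000, a3=2.835, a4=0.000, a0=6.267; τ=−ln(0.9681)/6.267=0.005 → t=0.494; u2·a0=0.1095·6.267=0.686 ≤ a1=3.432 → R1 fires; A=7 D=2 G=1 S=5
Draw 9: a1=2.860, a2=3.430, a3=1.890, a4=1.603, a0=9.783; τ=−ln(0.0305)/9.783=0.357 → t=0.851; u2·a0=0.9650·9.783=9.441; a1+…+a3=8.180 < 9.441 ≤ a1+…+a4=9.783 → R4 fires; A=6 D=3 G=0 S=5
Draw 10: a1=4.290, a2=0.000, a3=2.430, a4=0.000, a0=6.720; τ=−ln(0.0975)/6.720=0.346 → t=1.197; u2·a0=0.6436·6.720=4.325; a1+a2=4.290 < 4.325 ≤ a1+…+a3=6.720 → R3 fires; A=5 D=3 G=2 S=5
Draw 11: a1=4.290, a2=4.900, a3=2.025, a4=2.290, a0=13.505; τ=−ln(0.5452)/13.505=0.045 → t=1.242 > T=1.22: stop.
G first becomes ≤ 1 when it reaches 1 at the event at t=0.042.

Threshold first reached at t = 0.042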